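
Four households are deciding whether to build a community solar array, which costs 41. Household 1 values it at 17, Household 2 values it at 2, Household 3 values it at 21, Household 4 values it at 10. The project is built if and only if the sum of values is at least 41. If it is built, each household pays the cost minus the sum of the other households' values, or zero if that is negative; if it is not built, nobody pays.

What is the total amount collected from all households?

21

Total value 50 ≥ cost 41, so it is built.
Household 1: others sum to 33; max(0, 41 - 33) = 8.
Household 2: others sum to 48; max(0, 41 - 48) = 0.
Household 3: others sum to 29; max(0, 41 - 29) = 12.
Household 4: others sum to 40; max(0, 41 - 40) = 1.
Total collected = 8 + 0 + 12 + 1 = 21.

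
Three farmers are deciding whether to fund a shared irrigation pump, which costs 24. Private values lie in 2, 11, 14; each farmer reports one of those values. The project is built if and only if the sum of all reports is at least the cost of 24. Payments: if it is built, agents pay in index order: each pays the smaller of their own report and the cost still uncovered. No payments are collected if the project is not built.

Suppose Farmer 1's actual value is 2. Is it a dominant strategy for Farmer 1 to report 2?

Check each profile of the others' reports and compare truth against every alternative report.
Others report (2, 11): truth gives 0, best alternative gives -9.
Others report (2, 14): truth gives 0, best alternative gives -9.
Others report (11, 2): truth gives 0, best alternative gives -9.
Others report (11, 11): truth gives 0, best alternative gives -9.
Others report (11, 14): truth gives 0, best alternative gives -9.
Others report (14, 2): truth gives 0, best alternative gives -9.
(Remaining 3 profiles checked similarly; truth is weakly best in each.)
In every case the truthful report is at least as good as any alternative, so it is a dominant strategy.

Yes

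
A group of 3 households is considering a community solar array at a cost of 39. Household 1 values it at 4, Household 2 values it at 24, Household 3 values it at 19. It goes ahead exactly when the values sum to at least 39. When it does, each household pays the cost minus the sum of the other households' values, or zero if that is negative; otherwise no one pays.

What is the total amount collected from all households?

27

Total value 47 ≥ cost 39, so it is built.
Household 1: others sum to 43; max(0, 39 - 43) = 0.
Household 2: others sum to 23; max(0, 39 - 23) = 16.
Household 3: others sum to 28; max(0, 39 - 28) = 11.
Total collected = 0 + 16 + 11 = 27.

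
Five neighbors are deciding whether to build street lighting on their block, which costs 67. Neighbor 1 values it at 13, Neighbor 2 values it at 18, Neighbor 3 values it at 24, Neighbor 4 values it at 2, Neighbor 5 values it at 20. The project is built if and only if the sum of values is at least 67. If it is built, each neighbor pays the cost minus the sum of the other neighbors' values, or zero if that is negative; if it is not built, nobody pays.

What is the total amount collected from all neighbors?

Total value 77 ≥ cost 67, so it is built.
Neighbor 1: others sum to 64; max(0, 67 - 64) = 3.
Neighbor 2: others sum to 59; max(0, 67 - 59) = 8.
Neighbor 3: others sum to 53; max(0, 67 - 53) = 14.
Neighbor 4: others sum to 75; max(0, 67 - 75) = 0.
Neighbor 5: others sum to 57; max(0, 67 - 57) = 10.
Total collected = 3 + 8 + 14 + 0 + 10 = 35.

35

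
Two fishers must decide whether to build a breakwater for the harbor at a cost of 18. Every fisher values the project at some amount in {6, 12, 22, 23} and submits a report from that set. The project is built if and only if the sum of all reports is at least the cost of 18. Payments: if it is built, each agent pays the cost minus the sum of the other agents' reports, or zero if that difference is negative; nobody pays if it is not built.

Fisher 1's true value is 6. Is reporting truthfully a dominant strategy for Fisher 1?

Yes

Check each profile of the others' reports and compare truth against every alternative report.
Others report (6): truth gives 0, best alternative gives -6.
Others report (22): truth gives 6, best alternative gives 6.
Others report (23): truth gives 6, best alternative gives 6.
Others report (12): truth gives 0, best alternative gives 0.
In every case the truthful report is at least as good as any alternative, so it is a dominant strategy.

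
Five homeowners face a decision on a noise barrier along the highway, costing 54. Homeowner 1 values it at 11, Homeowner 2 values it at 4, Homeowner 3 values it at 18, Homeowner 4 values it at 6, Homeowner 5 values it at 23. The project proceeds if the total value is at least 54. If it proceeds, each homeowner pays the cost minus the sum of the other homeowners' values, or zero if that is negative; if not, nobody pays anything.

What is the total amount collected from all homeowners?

Total value 62 ≥ cost 54, so it is built.
Homeowner 1: others sum to 51; max(0, 54 - 51) = 3.
Homeowner 2: others sum to 58; max(0, 54 - 58) = 0.
Homeowner 3: others sum to 44; max(0, 54 - 44) = 10.
Homeowner 4: others sum to 56; max(0, 54 - 56) = 0.
Homeowner 5: others sum to 39; max(0, 54 - 39) = 15.
Total collected = 3 + 0 + 10 + 0 + 15 = 28.

28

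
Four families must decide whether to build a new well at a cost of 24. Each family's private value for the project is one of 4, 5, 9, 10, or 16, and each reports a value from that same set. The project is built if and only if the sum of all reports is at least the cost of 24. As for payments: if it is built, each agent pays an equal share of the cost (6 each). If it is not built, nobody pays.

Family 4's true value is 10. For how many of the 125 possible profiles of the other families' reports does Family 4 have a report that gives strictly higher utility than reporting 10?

Others report (4, 4, 4): truth gives 0; report 16 gives 4 > 0. Violating.
Others report (4, 4, 5): truth gives 0; report 16 gives 4 > 0. Violating.
Others report (4, 5, 4): truth gives 0; report 16 gives 4 > 0. Violating.
Others report (5, 4, 4): truth gives 0; report 16 gives 4 > 0. Violating.
Others report (4, 4, 9): truth gives 4; no alternative beats it.
Others report (4, 4, 10): truth gives 4; no alternative beats it.
(Checking all 125 profiles: 4 have a profitable deviation, 121 do not.)

4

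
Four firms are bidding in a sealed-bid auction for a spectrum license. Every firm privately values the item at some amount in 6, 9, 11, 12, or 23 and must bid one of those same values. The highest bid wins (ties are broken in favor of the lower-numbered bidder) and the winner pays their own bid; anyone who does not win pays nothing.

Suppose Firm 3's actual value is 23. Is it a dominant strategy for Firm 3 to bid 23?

Consider the case where Firm 1 bids 6, Firm 2 bids 6 and Firm 4 bids 6.
Truthful bid 23: wins, pays 23, utility 23 - 23 = 0.
Bid 9 instead: wins, pays 9, utility 23 - 9 = 14.
Since 14 > 0, bidding 9 is strictly better here, so truthful bidding is not dominant.

No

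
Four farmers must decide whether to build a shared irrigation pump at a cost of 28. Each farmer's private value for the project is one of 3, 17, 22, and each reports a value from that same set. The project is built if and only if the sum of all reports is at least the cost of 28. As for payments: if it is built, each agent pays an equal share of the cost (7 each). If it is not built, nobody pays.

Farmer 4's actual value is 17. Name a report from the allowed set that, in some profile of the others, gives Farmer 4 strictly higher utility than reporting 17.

Suppose Farmer 1 reports 3, Farmer 2 reports 3 and Farmer 3 reports 3.
Report 17: project not built, utility 0.
Report 22: project built, pays 7, utility 17 - 7 = 10.
So reporting 22 beats truth here (10 > 0).

22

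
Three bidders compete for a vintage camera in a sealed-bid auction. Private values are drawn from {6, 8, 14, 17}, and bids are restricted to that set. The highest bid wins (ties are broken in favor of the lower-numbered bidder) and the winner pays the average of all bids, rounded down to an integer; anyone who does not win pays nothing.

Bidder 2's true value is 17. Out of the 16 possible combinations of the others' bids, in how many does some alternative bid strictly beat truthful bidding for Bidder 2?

6

Others bid (6, 6): truth gives 8; bid 8 gives 11 > 8. Violating.
Others bid (6, 8): truth gives 7; bid 8 gives 10 > 7. Violating.
Others bid (6, 14): truth gives 5; bid 14 gives 6 > 5. Violating.
Others bid (8, 6): truth gives 7; bid 14 gives 8 > 7. Violating.
Others bid (6, 17): truth gives 4; no alternative beats it.
Others bid (8, 17): truth gives 3; no alternative beats it.
(Checking all 16 profiles: 6 have a profitable deviation, 10 do not.)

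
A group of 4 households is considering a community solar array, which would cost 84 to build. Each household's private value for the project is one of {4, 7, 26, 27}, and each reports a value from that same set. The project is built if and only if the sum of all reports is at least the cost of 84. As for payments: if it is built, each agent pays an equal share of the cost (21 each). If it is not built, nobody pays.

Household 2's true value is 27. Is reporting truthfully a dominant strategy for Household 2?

Yes

Check each profile of the others' reports and compare truth against every alternative report.
Others report (4, 26, 27): truth gives 6, best alternative gives 0.
Others report (4, 27, 26): truth gives 6, best alternative gives 0.
Others report (26, 4, 27): truth gives 6, best alternative gives 0.
Others report (26, 27, 4): truth gives 6, best alternative gives 0.
Others report (27, 4, 26): truth gives 6, best alternative gives 0.
Others report (27, 26, 4): truth gives 6, best alternative gives 0.
(Remaining 58 profiles checked similarly; truth is weakly best in each.)
In every case the truthful report is at least as good as any alternative, so it is a dominant strategy.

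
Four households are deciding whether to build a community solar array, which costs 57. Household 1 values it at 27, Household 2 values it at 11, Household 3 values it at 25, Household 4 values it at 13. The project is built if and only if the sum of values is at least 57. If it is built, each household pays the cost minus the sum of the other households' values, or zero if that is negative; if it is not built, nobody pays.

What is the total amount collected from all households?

Total value 76 ≥ cost 57, so it is built.
Household 1: others sum to 49; max(0, 57 - 49) = 8.
Household 2: others sum to 65; max(0, 57 - 65) = 0.
Household 3: others sum to 51; max(0, 57 - 51) = 6.
Household 4: others sum to 63; max(0, 57 - 63) = 0.
Total collected = 8 + 0 + 6 + 0 = 14.

14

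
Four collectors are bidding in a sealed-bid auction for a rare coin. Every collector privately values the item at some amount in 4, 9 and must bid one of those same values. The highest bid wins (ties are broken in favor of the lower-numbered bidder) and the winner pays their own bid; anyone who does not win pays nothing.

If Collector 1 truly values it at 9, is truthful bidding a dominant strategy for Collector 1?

No

Consider the case where Collector 2 bids 4, Collector 3 bids 4 and Collector 4 bids 4.
Truthful bid 9: wins, pays 9, utility 9 - 9 = 0.
Bid 4 instead: wins, pays 4, utility 9 - 4 = 5.
Since 5 > 0, bidding 4 is strictly better here, so truthful bidding is not dominant.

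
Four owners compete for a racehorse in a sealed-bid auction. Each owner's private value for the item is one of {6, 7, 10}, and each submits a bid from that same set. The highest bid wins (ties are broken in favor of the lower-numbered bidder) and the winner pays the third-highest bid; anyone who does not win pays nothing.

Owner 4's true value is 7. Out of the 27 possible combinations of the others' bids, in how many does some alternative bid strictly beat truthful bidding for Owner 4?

3

Others bid (6, 6, 7): truth gives 0; bid 10 gives 1 > 0. Violating.
Others bid (6, 7, 6): truth gives 0; bid 10 gives 1 > 0. Violating.
Others bid (7, 6, 6): truth gives 0; bid 10 gives 1 > 0. Violating.
Others bid (6, 6, 6): truth gives 1; no alternative beats it.
Others bid (6, 6, 10): truth gives 0; no alternative beats it.
(Checking all 27 profiles: 3 have a profitable deviation, 24 do not.)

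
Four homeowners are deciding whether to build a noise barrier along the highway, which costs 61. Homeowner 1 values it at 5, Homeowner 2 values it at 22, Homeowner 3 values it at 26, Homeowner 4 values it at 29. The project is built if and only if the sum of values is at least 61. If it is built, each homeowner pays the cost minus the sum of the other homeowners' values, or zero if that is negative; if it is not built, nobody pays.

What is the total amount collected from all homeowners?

14

Total value 82 ≥ cost 61, so it is built.
Homeowner 1: others sum to 77; max(0, 61 - 77) = 0.
Homeowner 2: others sum to 60; max(0, 61 - 60) = 1.
Homeowner 3: others sum to 56; max(0, 61 - 56) = 5.
Homeowner 4: others sum to 53; max(0, 61 - 53) = 8.
Total collected = 0 + 1 + 5 + 8 = 14.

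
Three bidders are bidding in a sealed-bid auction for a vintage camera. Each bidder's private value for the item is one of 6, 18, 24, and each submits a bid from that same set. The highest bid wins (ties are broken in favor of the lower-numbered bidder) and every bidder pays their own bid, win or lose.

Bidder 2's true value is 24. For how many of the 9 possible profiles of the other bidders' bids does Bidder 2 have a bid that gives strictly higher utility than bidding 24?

Others bid (6, 6): truth gives 0; bid 18 gives 6 > 0. Violating.
Others bid (6, 18): truth gives 0; bid 18 gives 6 > 0. Violating.
Others bid (24, 6): truth gives -24; bid 6 gives -6 > -24. Violating.
Others bid (24, 18): truth gives -24; bid 6 gives -6 > -24. Violating.
Others bid (6, 24): truth gives 0; no alternative beats it.
Others bid (18, 6): truth gives 0; no alternative beats it.
(Checking all 9 profiles: 5 have a profitable deviation, 4 do not.)

5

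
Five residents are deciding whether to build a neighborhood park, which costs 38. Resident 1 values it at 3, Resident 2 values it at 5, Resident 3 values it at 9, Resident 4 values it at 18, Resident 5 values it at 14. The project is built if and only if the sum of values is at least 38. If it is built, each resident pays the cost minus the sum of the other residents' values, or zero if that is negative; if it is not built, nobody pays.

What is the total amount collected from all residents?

10

Total value 49 ≥ cost 38, so it is built.
Resident 1: others sum to 46; max(0, 38 - 46) = 0.
Resident 2: others sum to 44; max(0, 38 - 44) = 0.
Resident 3: others sum to 40; max(0, 38 - 40) = 0.
Resident 4: others sum to 31; max(0, 38 - 31) = 7.
Resident 5: others sum to 35; max(0, 38 - 35) = 3.
Total collected = 0 + 0 + 0 + 7 + 3 = 10.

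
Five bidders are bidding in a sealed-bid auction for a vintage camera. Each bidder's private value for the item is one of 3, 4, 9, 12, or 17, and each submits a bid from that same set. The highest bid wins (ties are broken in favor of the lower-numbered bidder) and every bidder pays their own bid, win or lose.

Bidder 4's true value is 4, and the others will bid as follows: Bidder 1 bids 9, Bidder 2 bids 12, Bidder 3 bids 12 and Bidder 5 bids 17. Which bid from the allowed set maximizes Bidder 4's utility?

Bid 3: loses but pays 3, utility -3.
Bid 4: loses but pays 4, utility -4.
Bid 9: loses but pays 9, utility -9.
Bid 12: loses but pays 12, utility -12.
Bid 17: wins, pays 17, utility 4 - 17 = -13.
The best choice is 3 with utility -3.

3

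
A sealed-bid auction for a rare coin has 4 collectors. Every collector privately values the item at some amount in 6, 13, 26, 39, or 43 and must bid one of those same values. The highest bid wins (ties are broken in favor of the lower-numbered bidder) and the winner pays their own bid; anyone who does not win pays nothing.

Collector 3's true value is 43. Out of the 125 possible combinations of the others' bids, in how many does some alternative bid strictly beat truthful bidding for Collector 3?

Others bid (6, 6, 6): truth gives 0; bid 13 gives 30 > 0. Violating.
Others bid (6, 6, 13): truth gives 0; bid 13 gives 30 > 0. Violating.
Others bid (6, 6, 26): truth gives 0; bid 26 gives 17 > 0. Violating.
Others bid (6, 6, 39): truth gives 0; bid 39 gives 4 > 0. Violating.
Others bid (6, 6, 43): truth gives 0; no alternative beats it.
Others bid (6, 13, 43): truth gives 0; no alternative beats it.
(Checking all 125 profiles: 36 have a profitable deviation, 89 do not.)

36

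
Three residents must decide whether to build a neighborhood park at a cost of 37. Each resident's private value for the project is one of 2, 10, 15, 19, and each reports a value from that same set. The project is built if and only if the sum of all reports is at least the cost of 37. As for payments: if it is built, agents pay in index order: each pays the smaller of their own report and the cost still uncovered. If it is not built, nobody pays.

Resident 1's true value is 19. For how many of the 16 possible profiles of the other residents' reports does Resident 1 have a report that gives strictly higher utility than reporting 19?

Others report (10, 15): truth gives 0; report 15 gives 4 > 0. Violating.
Others report (10, 19): truth gives 0; report 10 gives 9 > 0. Violating.
Others report (15, 10): truth gives 0; report 15 gives 4 > 0. Violating.
Others report (15, 15): truth gives 0; report 10 gives 9 > 0. Violating.
Others report (2, 2): truth gives 0; no alternative beats it.
Others report (2, 10): truth gives 0; no alternative beats it.
(Checking all 16 profiles: 8 have a profitable deviation, 8 do not.)

8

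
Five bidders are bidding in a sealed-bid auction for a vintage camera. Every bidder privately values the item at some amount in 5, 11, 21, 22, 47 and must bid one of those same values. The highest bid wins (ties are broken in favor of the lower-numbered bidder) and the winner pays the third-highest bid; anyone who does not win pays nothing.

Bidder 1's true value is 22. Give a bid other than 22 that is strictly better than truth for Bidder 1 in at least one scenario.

47

Suppose Bidder 2 bids 5, Bidder 3 bids 5, Bidder 4 bids 5 and Bidder 5 bids 47.
Bid 22: loses, pays 0, utility 0.
Bid 47: wins, pays 5, utility 22 - 5 = 17.
So bidding 47 beats truth here (17 > 0).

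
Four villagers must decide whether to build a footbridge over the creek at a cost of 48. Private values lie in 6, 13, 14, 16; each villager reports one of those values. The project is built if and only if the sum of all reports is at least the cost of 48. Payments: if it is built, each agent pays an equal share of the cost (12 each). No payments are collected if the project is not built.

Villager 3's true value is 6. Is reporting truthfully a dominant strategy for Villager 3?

Yes

Check each profile of the others' reports and compare truth against every alternative report.
Others report (6, 13, 16): truth gives 0, best alternative gives -6.
Others report (6, 14, 16): truth gives 0, best alternative gives -6.
Others report (6, 16, 13): truth gives 0, best alternative gives -6.
Others report (6, 16, 14): truth gives 0, best alternative gives -6.
Others report (6, 16, 16): truth gives 0, best alternative gives -6.
Others report (13, 6, 16): truth gives 0, best alternative gives -6.
(Remaining 58 profiles checked similarly; truth is weakly best in each.)
In every case the truthful report is at least as good as any alternative, so it is a dominant strategy.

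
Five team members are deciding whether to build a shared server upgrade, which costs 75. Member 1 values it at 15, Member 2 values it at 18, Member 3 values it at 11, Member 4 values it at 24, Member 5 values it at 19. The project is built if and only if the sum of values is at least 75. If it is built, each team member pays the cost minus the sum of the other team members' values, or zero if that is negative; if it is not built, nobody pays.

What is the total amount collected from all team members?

Total value 87 ≥ cost 75, so it is built.
Member 1: others sum to 72; max(0, 75 - 72) = 3.
Member 2: others sum to 69; max(0, 75 - 69) = 6.
Member 3: others sum to 76; max(0, 75 - 76) = 0.
Member 4: others sum to 63; max(0, 75 - 63) = 12.
Member 5: others sum to 68; max(0, 75 - 68) = 7.
Total collected = 3 + 6 + 0 + 12 + 7 = 28.

28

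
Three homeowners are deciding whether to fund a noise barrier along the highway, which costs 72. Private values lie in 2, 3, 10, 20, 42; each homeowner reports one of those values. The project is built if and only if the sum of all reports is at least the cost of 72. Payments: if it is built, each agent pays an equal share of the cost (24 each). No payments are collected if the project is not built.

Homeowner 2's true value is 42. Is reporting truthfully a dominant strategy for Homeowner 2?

Yes

Check each profile of the others' reports and compare truth against every alternative report.
Others report (2, 42): truth gives 18, best alternative gives 0.
Others report (3, 42): truth gives 18, best alternative gives 0.
Others report (10, 20): truth gives 18, best alternative gives 0.
Others report (20, 10): truth gives 18, best alternative gives 0.
Others report (20, 20): truth gives 18, best alternative gives 0.
Others report (42, 2): truth gives 18, best alternative gives 0.
(Remaining 19 profiles checked similarly; truth is weakly best in each.)
In every case the truthful report is at least as good as any alternative, so it is a dominant strategy.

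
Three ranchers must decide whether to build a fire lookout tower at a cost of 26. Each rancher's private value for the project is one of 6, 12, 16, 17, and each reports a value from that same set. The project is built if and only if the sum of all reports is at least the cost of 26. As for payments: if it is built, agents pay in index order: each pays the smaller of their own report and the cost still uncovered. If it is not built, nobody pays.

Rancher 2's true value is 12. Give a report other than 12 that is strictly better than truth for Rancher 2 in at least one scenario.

Suppose Rancher 1 reports 6 and Rancher 3 reports 16.
Report 12: project built, pays 12, utility 12 - 12 = 0.
Report 6: project built, pays 6, utility 12 - 6 = 6.
So reporting 6 beats truth here (6 > 0).

6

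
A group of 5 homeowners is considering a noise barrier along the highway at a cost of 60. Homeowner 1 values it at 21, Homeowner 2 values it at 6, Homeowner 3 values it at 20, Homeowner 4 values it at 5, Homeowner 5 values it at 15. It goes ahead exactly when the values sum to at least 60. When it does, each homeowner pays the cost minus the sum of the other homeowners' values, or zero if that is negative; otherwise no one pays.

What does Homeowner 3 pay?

Total value 67 ≥ cost 60, so the project is built.
The other homeowners' values sum to 47.
Cost minus that sum is 60 - 47 = 13.

13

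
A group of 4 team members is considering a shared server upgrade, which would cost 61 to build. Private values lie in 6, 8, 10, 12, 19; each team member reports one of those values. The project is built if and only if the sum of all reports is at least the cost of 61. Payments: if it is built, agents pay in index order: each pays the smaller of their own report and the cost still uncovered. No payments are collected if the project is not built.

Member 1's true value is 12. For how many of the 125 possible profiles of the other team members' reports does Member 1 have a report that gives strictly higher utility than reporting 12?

Others report (19, 19, 19): truth gives 0; report 6 gives 6 > 0. Violating.
Others report (6, 6, 6): truth gives 0; no alternative beats it.
Others report (6, 6, 8): truth gives 0; no alternative beats it.
(Checking all 125 profiles: 1 has a profitable deviation, 124 do not.)

1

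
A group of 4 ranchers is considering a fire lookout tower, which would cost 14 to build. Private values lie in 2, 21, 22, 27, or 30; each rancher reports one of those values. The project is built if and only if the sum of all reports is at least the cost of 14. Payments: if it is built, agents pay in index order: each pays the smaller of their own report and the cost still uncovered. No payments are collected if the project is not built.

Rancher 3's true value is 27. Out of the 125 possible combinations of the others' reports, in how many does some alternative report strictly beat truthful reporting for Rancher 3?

4

Others report (2, 2, 21): truth gives 17; report 2 gives 25 > 17. Violating.
Others report (2, 2, 22): truth gives 17; report 2 gives 25 > 17. Violating.
Others report (2, 2, 27): truth gives 17; report 2 gives 25 > 17. Violating.
Others report (2, 2, 30): truth gives 17; report 2 gives 25 > 17. Violating.
Others report (2, 2, 2): truth gives 17; no alternative beats it.
Others report (2, 21, 2): truth gives 27; no alternative beats it.
(Checking all 125 profiles: 4 have a profitable deviation, 121 do not.)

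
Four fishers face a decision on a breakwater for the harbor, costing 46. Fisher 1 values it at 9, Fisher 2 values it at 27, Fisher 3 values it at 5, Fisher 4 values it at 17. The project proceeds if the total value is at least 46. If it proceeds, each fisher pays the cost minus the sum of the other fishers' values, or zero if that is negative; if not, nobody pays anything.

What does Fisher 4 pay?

Total value 58 ≥ cost 46, so the project is built.
The other fishers' values sum to 41.
Cost minus that sum is 46 - 41 = 5.

5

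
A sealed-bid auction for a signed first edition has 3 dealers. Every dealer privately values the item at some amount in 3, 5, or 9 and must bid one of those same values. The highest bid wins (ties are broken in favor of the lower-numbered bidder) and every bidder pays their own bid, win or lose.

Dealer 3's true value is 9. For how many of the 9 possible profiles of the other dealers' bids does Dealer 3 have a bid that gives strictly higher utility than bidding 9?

6

Others bid (3, 3): truth gives 0; bid 5 gives 4 > 0. Violating.
Others bid (3, 9): truth gives -9; bid 3 gives -3 > -9. Violating.
Others bid (5, 9): truth gives -9; bid 3 gives -3 > -9. Violating.
Others bid (9, 3): truth gives -9; bid 3 gives -3 > -9. Violating.
Others bid (3, 5): truth gives 0; no alternative beats it.
Others bid (5, 3): truth gives 0; no alternative beats it.
(Checking all 9 profiles: 6 have a profitable deviation, 3 do not.)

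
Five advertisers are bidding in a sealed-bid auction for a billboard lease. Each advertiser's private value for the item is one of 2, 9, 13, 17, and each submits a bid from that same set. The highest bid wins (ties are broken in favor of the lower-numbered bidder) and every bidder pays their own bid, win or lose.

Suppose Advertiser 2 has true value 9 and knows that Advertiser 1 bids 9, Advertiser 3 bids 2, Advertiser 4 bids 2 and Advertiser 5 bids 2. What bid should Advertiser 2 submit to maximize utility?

2

Bid 2: loses but pays 2, utility -2.
Bid 9: loses but pays 9, utility -9.
Bid 13: wins, pays 13, utility 9 - 13 = -4.
Bid 17: wins, pays 17, utility 9 - 17 = -8.
The best choice is 2 with utility -2.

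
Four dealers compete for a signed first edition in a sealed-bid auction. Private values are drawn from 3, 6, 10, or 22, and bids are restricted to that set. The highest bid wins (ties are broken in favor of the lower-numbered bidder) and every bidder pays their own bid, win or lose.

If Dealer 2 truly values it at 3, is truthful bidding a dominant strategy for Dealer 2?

Yes

Check each profile of the others' bids and compare truth against every alternative bid.
Others bid (3, 3, 10): truth gives -3, best alternative gives -6.
Others bid (3, 3, 22): truth gives -3, best alternative gives -6.
Others bid (3, 6, 10): truth gives -3, best alternative gives -6.
Others bid (3, 6, 22): truth gives -3, best alternative gives -6.
Others bid (3, 10, 3): truth gives -3, best alternative gives -6.
Others bid (3, 10, 6): truth gives -3, best alternative gives -6.
(Remaining 58 profiles checked similarly; truth is weakly best in each.)
In every case the truthful bid is at least as good as any alternative, so it is a dominant strategy.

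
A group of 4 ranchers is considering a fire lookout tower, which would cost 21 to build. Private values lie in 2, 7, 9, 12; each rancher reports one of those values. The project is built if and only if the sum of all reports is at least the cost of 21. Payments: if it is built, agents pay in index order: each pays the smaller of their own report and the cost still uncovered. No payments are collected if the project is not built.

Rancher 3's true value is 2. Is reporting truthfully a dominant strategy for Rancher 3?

Check each profile of the others' reports and compare truth against every alternative report.
Others report (2, 2, 12): truth gives 0, best alternative gives -5.
Others report (2, 7, 7): truth gives 0, best alternative gives -5.
Others report (2, 7, 9): truth gives 0, best alternative gives -5.
Others report (2, 7, 12): truth gives 0, best alternative gives -5.
Others report (2, 9, 7): truth gives 0, best alternative gives -5.
Others report (2, 9, 9): truth gives 0, best alternative gives -5.
(Remaining 58 profiles checked similarly; truth is weakly best in each.)
In every case the truthful report is at least as good as any alternative, so it is a dominant strategy.

Yes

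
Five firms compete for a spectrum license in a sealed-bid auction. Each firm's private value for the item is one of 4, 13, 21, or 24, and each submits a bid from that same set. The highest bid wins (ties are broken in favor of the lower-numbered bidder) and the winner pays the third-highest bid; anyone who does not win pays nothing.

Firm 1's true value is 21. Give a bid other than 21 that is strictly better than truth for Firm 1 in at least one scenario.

24

Suppose Firm 2 bids 4, Firm 3 bids 4, Firm 4 bids 4 and Firm 5 bids 24.
Bid 21: loses, pays 0, utility 0.
Bid 24: wins, pays 4, utility 21 - 4 = 17.
So bidding 24 beats truth here (17 > 0).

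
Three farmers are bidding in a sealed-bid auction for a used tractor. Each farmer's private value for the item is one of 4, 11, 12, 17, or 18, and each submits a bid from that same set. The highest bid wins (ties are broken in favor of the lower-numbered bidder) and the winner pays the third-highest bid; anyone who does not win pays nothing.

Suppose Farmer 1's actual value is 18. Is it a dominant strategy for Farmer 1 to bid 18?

Yes

Check each profile of the others' bids and compare truth against every alternative bid.
Others bid (4, 18): truth gives 14, best alternative gives 0.
Others bid (18, 4): truth gives 14, best alternative gives 0.
Others bid (11, 18): truth gives 7, best alternative gives 0.
Others bid (18, 11): truth gives 7, best alternative gives 0.
Others bid (12, 18): truth gives 6, best alternative gives 0.
Others bid (18, 12): truth gives 6, best alternative gives 0.
(Remaining 19 profiles checked similarly; truth is weakly best in each.)
In every case the truthful bid is at least as good as any alternative, so it is a dominant strategy.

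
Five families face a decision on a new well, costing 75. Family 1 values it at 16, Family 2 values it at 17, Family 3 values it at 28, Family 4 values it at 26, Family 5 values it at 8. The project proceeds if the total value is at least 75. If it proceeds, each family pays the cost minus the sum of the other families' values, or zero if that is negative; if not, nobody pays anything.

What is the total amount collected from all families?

Total value 95 ≥ cost 75, so it is built.
Family 1: others sum to 79; max(0, 75 - 79) = 0.
Family 2: others sum to 78; max(0, 75 - 78) = 0.
Family 3: others sum to 67; max(0, 75 - 67) = 8.
Family 4: others sum to 69; max(0, 75 - 69) = 6.
Family 5: others sum to 87; max(0, 75 - 87) = 0.
Total collected = 0 + 0 + 8 + 6 + 0 = 14.

14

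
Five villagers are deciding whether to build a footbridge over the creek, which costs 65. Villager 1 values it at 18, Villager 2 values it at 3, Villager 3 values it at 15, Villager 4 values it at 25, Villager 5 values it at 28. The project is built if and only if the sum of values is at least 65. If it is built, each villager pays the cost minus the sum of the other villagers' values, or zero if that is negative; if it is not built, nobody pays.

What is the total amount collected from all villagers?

5

Total value 89 ≥ cost 65, so it is built.
Villager 1: others sum to 71; max(0, 65 - 71) = 0.
Villager 2: others sum to 86; max(0, 65 - 86) = 0.
Villager 3: others sum to 74; max(0, 65 - 74) = 0.
Villager 4: others sum to 64; max(0, 65 - 64) = 1.
Villager 5: others sum to 61; max(0, 65 - 61) = 4.
Total collected = 0 + 0 + 0 + 1 + 4 = 5.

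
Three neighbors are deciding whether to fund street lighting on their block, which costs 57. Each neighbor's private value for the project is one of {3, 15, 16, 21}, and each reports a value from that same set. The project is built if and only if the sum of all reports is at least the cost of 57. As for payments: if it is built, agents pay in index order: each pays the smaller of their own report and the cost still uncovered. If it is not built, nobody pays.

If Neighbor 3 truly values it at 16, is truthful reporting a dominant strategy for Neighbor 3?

Yes

Check each profile of the others' reports and compare truth against every alternative report.
Others report (21, 21): truth gives 1, best alternative gives 1.
Others report (3, 3): truth gives 0, best alternative gives 0.
Others report (3, 15): truth gives 0, best alternative gives 0.
Others report (3, 16): truth gives 0, best alternative gives 0.
Others report (3, 21): truth gives 0, best alternative gives 0.
Others report (15, 3): truth gives 0, best alternative gives 0.
(Remaining 10 profiles checked similarly; truth is weakly best in each.)
In every case the truthful report is at least as good as any alternative, so it is a dominant strategy.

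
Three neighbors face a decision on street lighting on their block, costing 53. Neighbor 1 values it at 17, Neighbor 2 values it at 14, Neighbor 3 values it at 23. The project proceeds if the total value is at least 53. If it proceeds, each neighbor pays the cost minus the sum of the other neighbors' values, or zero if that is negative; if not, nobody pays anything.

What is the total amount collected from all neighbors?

Total value 54 ≥ cost 53, so it is built.
Neighbor 1: others sum to 37; max(0, 53 - 37) = 16.
Neighbor 2: others sum to 40; max(0, 53 - 40) = 13.
Neighbor 3: others sum to 31; max(0, 53 - 31) = 22.
Total collected = 16 + 13 + 22 = 51.

51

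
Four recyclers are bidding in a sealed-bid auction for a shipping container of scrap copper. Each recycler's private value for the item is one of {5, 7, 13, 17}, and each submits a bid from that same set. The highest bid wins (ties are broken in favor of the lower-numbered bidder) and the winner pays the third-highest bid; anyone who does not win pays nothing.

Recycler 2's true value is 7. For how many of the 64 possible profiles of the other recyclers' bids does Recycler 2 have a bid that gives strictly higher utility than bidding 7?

Others bid (5, 5, 13): truth gives 0; bid 13 gives 2 > 0. Violating.
Others bid (5, 5, 17): truth gives 0; bid 17 gives 2 > 0. Violating.
Others bid (5, 13, 5): truth gives 0; bid 13 gives 2 > 0. Violating.
Others bid (5, 17, 5): truth gives 0; bid 17 gives 2 > 0. Violating.
Others bid (5, 5, 5): truth gives 2; no alternative beats it.
Others bid (5, 5, 7): truth gives 2; no alternative beats it.
(Checking all 64 profiles: 6 have a profitable deviation, 58 do not.)

6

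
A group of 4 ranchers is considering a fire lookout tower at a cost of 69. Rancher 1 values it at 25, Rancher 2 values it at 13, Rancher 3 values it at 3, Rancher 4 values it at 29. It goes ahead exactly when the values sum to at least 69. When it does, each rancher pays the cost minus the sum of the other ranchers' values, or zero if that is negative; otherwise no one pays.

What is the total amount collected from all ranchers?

66

Total value 70 ≥ cost 69, so it is built.
Rancher 1: others sum to 45; max(0, 69 - 45) = 24.
Rancher 2: others sum to 57; max(0, 69 - 57) = 12.
Rancher 3: others sum to 67; max(0, 69 - 67) = 2.
Rancher 4: others sum to 41; max(0, 69 - 41) = 28.
Total collected = 24 + 12 + 2 + 28 = 66.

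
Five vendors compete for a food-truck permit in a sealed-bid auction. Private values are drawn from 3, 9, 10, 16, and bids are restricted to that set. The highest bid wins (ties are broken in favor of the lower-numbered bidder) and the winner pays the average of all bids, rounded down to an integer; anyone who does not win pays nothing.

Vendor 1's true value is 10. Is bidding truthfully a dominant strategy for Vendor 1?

No

Consider the case where Vendor 2 bids 3, Vendor 3 bids 3, Vendor 4 bids 3 and Vendor 5 bids 3.
Truthful bid 10: wins, pays 4, utility 10 - 4 = 6.
Bid 3 instead: wins, pays 3, utility 10 - 3 = 7.
Since 7 > 6, bidding 3 is strictly better here, so truthful bidding is not dominant.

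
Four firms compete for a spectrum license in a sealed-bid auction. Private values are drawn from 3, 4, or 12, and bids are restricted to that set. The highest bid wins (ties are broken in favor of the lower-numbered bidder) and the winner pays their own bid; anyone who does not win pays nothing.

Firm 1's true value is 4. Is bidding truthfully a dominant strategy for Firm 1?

Consider the case where Firm 2 bids 3, Firm 3 bids 3 and Firm 4 bids 3.
Truthful bid 4: wins, pays 4, utility 4 - 4 = 0.
Bid 3 instead: wins, pays 3, utility 4 - 3 = 1.
Since 1 > 0, bidding 3 is strictly better here, so truthful bidding is not dominant.

No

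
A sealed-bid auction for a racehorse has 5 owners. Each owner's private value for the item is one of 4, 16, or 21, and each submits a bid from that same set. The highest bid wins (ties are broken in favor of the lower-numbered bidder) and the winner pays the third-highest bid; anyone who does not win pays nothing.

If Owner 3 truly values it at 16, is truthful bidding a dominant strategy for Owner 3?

Consider the case where Owner 1 bids 4, Owner 2 bids 4, Owner 4 bids 4 and Owner 5 bids 21.
Truthful bid 16: loses, pays 0, utility 0.
Bid 21 instead: wins, pays 4, utility 16 - 4 = 12.
Since 12 > 0, bidding 21 is strictly better here, so truthful bidding is not dominant.

No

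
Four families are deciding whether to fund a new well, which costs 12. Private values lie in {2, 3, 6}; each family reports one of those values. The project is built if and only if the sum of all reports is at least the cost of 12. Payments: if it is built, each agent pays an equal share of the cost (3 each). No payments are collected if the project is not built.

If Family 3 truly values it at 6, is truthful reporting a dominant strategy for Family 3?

Check each profile of the others' reports and compare truth against every alternative report.
Others report (2, 2, 2): truth gives 3, best alternative gives 0.
Others report (2, 2, 3): truth gives 3, best alternative gives 0.
Others report (2, 3, 2): truth gives 3, best alternative gives 0.
Others report (2, 3, 3): truth gives 3, best alternative gives 0.
Others report (3, 2, 2): truth gives 3, best alternative gives 0.
Others report (3, 2, 3): truth gives 3, best alternative gives 0.
(Remaining 21 profiles checked similarly; truth is weakly best in each.)
In every case the truthful report is at least as good as any alternative, so it is a dominant strategy.

Yes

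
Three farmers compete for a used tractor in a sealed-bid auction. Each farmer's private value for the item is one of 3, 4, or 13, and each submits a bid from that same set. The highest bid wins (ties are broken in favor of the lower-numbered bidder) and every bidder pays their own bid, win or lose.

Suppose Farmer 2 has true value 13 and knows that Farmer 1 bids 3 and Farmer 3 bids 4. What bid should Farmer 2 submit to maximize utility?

Bid 3: loses but pays 3, utility -3.
Bid 4: wins, pays 4, utility 13 - 4 = 9.
Bid 13: wins, pays 13, utility 13 - 13 = 0.
The best choice is 4 with utility 9.

4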